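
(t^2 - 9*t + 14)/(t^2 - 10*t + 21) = (t - 2)/(t - 3)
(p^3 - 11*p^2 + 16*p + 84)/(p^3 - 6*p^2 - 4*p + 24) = (p - 7)/(p - 2)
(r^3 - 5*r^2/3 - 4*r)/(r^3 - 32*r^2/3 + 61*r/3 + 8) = r*(3*r + 4)/(3*r^2 - 23*r - 8)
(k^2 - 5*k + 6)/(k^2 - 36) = (k^2 - 5*k + 6)/(k^2 - 36)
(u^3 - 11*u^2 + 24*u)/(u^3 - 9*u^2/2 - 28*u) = 2*(u - 3)/(2*u + 7)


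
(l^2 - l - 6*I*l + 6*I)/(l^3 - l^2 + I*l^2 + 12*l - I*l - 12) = (l - 6*I)/(l^2 + I*l + 12)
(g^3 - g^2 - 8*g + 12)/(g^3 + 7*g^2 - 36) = (g - 2)/(g + 6)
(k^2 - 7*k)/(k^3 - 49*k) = 1/(k + 7)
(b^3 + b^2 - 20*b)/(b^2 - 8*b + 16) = b*(b + 5)/(b - 4)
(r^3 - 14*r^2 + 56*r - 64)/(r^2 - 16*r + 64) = (r^2 - 6*r + 8)/(r - 8)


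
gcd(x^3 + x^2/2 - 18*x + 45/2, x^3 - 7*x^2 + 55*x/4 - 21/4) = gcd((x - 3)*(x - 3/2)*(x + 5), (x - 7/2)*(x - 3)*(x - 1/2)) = x - 3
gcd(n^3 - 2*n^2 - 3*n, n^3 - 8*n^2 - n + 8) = n + 1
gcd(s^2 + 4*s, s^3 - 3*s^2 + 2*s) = s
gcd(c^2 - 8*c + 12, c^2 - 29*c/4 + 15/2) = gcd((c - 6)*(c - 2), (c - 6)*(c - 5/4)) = c - 6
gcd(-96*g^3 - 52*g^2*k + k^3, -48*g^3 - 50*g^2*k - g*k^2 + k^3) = 48*g^2 + 2*g*k - k^2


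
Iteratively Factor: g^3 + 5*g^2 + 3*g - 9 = (g + 3)*(g^2 + 2*g - 3) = (g - 1)*(g + 3)*(g + 3)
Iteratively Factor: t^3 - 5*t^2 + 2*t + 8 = (t - 2)*(t^2 - 3*t - 4) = (t - 2)*(t + 1)*(t - 4)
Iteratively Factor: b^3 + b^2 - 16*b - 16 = (b + 1)*(b^2 - 16) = (b - 4)*(b + 1)*(b + 4)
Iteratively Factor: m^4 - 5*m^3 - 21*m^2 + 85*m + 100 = (m + 4)*(m^3 - 9*m^2 + 15*m + 25) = (m - 5)*(m + 4)*(m^2 - 4*m - 5) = (m - 5)*(m + 1)*(m + 4)*(m - 5)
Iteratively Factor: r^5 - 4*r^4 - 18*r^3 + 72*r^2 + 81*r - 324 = (r - 4)*(r^4 - 18*r^2 + 81) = (r - 4)*(r + 3)*(r^3 - 3*r^2 - 9*r + 27) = (r - 4)*(r - 3)*(r + 3)*(r^2 - 9) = (r - 4)*(r - 3)*(r + 3)^2*(r - 3)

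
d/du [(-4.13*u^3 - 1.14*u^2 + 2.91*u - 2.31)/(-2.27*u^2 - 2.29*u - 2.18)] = (9.3751*u^4 + 18.9154*u^3 + 36.2265*u^2 - 5.517*u - 11.6337)/(5.1529*u^4 + 10.3966*u^3 + 15.1413*u^2 + 9.9844*u + 4.7524)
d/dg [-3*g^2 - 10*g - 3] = -6*g - 10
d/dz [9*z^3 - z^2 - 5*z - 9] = 27*z^2 - 2*z - 5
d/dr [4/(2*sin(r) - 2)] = -2*cos(r)/(sin(r) - 1)^2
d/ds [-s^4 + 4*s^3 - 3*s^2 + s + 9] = -4*s^3 + 12*s^2 - 6*s + 1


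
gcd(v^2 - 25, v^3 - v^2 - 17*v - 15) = v - 5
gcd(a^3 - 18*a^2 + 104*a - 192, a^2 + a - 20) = a - 4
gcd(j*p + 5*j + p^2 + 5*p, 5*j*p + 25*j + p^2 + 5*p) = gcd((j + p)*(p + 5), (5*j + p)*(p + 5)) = p + 5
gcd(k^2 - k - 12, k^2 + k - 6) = k + 3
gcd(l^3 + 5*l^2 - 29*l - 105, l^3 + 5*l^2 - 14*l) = l + 7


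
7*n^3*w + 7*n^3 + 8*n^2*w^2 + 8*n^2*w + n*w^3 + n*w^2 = (n + w)*(7*n + w)*(n*w + n)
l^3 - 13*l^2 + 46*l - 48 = (l - 8)*(l - 3)*(l - 2)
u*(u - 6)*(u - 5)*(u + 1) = u^4 - 10*u^3 + 19*u^2 + 30*u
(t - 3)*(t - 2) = t^2 - 5*t + 6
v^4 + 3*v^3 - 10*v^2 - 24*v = v*(v - 3)*(v + 2)*(v + 4)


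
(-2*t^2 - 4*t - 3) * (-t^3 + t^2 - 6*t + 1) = 2*t^5 + 2*t^4 + 11*t^3 + 19*t^2 + 14*t - 3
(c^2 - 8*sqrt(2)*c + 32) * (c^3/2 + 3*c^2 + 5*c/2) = c^5/2 - 4*sqrt(2)*c^4 + 3*c^4 - 24*sqrt(2)*c^3 + 37*c^3/2 - 20*sqrt(2)*c^2 + 96*c^2 + 80*c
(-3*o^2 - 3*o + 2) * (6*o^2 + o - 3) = -18*o^4 - 21*o^3 + 18*o^2 + 11*o - 6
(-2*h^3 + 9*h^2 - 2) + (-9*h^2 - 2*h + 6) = -2*h^3 - 2*h + 4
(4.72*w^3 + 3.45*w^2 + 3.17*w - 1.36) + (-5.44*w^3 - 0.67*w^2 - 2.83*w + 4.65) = -0.720000000000001*w^3 + 2.78*w^2 + 0.34*w + 3.29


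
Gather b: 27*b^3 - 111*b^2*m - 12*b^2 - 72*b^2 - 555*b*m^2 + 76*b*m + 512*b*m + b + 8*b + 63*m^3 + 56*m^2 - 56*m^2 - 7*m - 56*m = 27*b^3 + b^2*(-111*m - 84) + b*(-555*m^2 + 588*m + 9) + 63*m^3 - 63*m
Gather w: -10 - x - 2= -x - 12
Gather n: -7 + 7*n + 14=7*n + 7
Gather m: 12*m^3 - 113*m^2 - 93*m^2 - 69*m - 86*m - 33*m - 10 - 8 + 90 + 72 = 12*m^3 - 206*m^2 - 188*m + 144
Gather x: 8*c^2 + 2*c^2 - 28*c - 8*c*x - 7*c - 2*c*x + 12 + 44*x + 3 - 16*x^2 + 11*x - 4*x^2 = 10*c^2 - 35*c - 20*x^2 + x*(55 - 10*c) + 15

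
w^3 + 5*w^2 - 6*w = w*(w - 1)*(w + 6)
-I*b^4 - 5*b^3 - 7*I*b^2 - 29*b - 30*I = (b - 5*I)*(b - 3*I)*(b + 2*I)*(-I*b + 1)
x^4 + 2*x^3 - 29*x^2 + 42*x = x*(x - 3)*(x - 2)*(x + 7)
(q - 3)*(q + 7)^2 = q^3 + 11*q^2 + 7*q - 147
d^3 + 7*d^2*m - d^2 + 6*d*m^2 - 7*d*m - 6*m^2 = (d - 1)*(d + m)*(d + 6*m)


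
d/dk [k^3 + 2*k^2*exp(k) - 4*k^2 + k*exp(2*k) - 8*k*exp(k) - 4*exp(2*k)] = 2*k^2*exp(k) + 3*k^2 + 2*k*exp(2*k) - 4*k*exp(k) - 8*k - 7*exp(2*k) - 8*exp(k)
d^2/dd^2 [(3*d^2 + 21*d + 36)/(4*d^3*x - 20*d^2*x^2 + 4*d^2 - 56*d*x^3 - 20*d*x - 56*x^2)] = 3*(((2*d + 7)*(-3*d^2*x + 10*d*x^2 - 2*d + 14*x^3 + 5*x) - (d^2 + 7*d + 12)*(3*d*x - 5*x^2 + 1))*(-d^3*x + 5*d^2*x^2 - d^2 + 14*d*x^3 + 5*d*x + 14*x^2) - (d^2 + 7*d + 12)*(-3*d^2*x + 10*d*x^2 - 2*d + 14*x^3 + 5*x)^2 - (-d^3*x + 5*d^2*x^2 - d^2 + 14*d*x^3 + 5*d*x + 14*x^2)^2)/(2*(-d^3*x + 5*d^2*x^2 - d^2 + 14*d*x^3 + 5*d*x + 14*x^2)^3)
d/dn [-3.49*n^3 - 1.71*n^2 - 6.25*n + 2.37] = -10.47*n^2 - 3.42*n - 6.25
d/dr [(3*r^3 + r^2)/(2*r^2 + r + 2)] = r*(-r*(3*r + 1)*(4*r + 1) + (9*r + 2)*(2*r^2 + r + 2))/(2*r^2 + r + 2)^2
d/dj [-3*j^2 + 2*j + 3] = 2 - 6*j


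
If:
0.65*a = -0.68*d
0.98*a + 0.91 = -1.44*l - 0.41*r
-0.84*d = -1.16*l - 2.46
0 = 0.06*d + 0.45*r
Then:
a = 60.39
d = -57.72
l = -43.92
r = 7.70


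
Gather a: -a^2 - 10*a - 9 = -a^2 - 10*a - 9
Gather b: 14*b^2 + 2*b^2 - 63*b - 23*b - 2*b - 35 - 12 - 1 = 16*b^2 - 88*b - 48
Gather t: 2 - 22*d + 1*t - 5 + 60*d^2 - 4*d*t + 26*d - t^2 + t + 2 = 60*d^2 + 4*d - t^2 + t*(2 - 4*d) - 1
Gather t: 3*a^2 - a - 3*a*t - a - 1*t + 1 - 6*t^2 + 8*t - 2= 3*a^2 - 2*a - 6*t^2 + t*(7 - 3*a) - 1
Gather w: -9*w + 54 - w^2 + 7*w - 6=-w^2 - 2*w + 48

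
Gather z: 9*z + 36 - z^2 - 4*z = -z^2 + 5*z + 36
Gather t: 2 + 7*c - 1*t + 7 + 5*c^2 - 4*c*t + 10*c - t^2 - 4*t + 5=5*c^2 + 17*c - t^2 + t*(-4*c - 5) + 14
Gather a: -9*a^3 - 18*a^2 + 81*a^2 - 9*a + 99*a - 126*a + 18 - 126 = -9*a^3 + 63*a^2 - 36*a - 108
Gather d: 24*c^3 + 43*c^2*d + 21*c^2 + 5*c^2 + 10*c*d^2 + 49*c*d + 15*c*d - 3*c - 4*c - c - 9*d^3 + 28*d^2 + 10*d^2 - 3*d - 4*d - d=24*c^3 + 26*c^2 - 8*c - 9*d^3 + d^2*(10*c + 38) + d*(43*c^2 + 64*c - 8)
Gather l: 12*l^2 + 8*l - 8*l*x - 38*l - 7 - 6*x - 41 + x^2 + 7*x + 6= 12*l^2 + l*(-8*x - 30) + x^2 + x - 42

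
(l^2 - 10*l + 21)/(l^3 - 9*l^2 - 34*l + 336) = (l - 3)/(l^2 - 2*l - 48)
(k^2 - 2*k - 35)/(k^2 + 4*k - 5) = (k - 7)/(k - 1)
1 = 1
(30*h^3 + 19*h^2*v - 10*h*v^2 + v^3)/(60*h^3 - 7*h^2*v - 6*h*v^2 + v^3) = (-6*h^2 - 5*h*v + v^2)/(-12*h^2 - h*v + v^2)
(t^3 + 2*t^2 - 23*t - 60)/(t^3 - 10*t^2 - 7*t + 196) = (t^2 - 2*t - 15)/(t^2 - 14*t + 49)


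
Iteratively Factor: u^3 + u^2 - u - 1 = (u - 1)*(u^2 + 2*u + 1) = (u - 1)*(u + 1)*(u + 1)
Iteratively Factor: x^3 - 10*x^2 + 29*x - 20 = (x - 1)*(x^2 - 9*x + 20) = (x - 4)*(x - 1)*(x - 5)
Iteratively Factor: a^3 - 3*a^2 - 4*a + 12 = (a - 2)*(a^2 - a - 6) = (a - 3)*(a - 2)*(a + 2)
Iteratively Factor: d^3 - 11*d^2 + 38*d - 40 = (d - 4)*(d^2 - 7*d + 10) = (d - 5)*(d - 4)*(d - 2)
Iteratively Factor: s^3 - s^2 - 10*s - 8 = (s + 2)*(s^2 - 3*s - 4) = (s - 4)*(s + 2)*(s + 1)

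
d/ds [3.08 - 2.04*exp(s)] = -2.04*exp(s)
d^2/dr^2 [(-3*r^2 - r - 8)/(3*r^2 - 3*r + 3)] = 2*(-4*r^3 - 15*r^2 + 27*r - 4)/(3*(r^6 - 3*r^5 + 6*r^4 - 7*r^3 + 6*r^2 - 3*r + 1))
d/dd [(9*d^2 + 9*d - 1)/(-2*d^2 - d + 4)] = (9*d^2 + 68*d + 35)/(4*d^4 + 4*d^3 - 15*d^2 - 8*d + 16)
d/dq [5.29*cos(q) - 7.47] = -5.29*sin(q)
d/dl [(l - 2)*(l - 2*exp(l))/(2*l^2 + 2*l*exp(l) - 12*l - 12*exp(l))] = (-(l - 2)*(l - 2*exp(l))*(l*exp(l) + 2*l - 5*exp(l) - 6) + (l - (l - 2)*(2*exp(l) - 1) - 2*exp(l))*(l^2 + l*exp(l) - 6*l - 6*exp(l)))/(2*(l^2 + l*exp(l) - 6*l - 6*exp(l))^2)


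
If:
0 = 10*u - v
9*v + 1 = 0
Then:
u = -1/90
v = -1/9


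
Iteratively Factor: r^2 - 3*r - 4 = (r - 4)*(r + 1)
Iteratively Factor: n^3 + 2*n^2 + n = (n)*(n^2 + 2*n + 1) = n*(n + 1)*(n + 1)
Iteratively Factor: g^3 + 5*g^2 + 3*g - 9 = (g + 3)*(g^2 + 2*g - 3) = (g - 1)*(g + 3)*(g + 3)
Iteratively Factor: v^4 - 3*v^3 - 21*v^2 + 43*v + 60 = (v + 4)*(v^3 - 7*v^2 + 7*v + 15) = (v + 1)*(v + 4)*(v^2 - 8*v + 15) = (v - 5)*(v + 1)*(v + 4)*(v - 3)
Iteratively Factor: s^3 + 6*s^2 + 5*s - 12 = (s + 4)*(s^2 + 2*s - 3) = (s + 3)*(s + 4)*(s - 1)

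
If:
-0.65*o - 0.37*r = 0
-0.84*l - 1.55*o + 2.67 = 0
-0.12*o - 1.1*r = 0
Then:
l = 3.18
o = 0.00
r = 0.00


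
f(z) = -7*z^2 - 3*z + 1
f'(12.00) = -171.00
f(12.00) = -1043.00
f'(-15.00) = 207.00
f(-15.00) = -1529.00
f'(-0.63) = 5.82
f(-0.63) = 0.11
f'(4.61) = -67.54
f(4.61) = -161.59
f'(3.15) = -47.10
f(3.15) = -77.91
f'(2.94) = -44.16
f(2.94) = -68.33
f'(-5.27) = 70.78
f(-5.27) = -177.60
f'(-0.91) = 9.74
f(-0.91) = -2.07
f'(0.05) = -3.70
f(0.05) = 0.83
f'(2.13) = -32.82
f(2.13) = -37.15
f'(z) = -14*z - 3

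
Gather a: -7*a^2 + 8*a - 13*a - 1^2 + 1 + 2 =-7*a^2 - 5*a + 2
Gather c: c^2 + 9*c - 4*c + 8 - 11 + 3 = c^2 + 5*c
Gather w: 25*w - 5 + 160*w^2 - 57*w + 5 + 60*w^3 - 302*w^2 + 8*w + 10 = 60*w^3 - 142*w^2 - 24*w + 10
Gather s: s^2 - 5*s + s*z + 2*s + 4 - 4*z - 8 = s^2 + s*(z - 3) - 4*z - 4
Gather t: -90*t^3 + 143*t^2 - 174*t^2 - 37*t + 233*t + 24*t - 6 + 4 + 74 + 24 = -90*t^3 - 31*t^2 + 220*t + 96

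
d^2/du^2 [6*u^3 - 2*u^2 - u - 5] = 36*u - 4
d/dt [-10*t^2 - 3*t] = -20*t - 3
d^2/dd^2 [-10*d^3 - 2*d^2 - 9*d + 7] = -60*d - 4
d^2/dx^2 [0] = 0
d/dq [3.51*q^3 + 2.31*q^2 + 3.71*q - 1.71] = 10.53*q^2 + 4.62*q + 3.71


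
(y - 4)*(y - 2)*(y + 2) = y^3 - 4*y^2 - 4*y + 16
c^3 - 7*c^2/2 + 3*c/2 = c*(c - 3)*(c - 1/2)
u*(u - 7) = u^2 - 7*u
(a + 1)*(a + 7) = a^2 + 8*a + 7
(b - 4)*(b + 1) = b^2 - 3*b - 4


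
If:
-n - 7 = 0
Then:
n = -7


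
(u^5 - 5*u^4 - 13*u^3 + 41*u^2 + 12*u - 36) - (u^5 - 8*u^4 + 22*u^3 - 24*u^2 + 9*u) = 3*u^4 - 35*u^3 + 65*u^2 + 3*u - 36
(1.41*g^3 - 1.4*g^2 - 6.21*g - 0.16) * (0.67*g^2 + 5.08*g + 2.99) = 0.9447*g^5 + 6.2248*g^4 - 7.0568*g^3 - 35.84*g^2 - 19.3807*g - 0.4784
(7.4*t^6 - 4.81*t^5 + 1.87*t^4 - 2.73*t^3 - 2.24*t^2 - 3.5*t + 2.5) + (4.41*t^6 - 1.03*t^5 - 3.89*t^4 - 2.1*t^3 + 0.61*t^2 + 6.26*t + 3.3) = 11.81*t^6 - 5.84*t^5 - 2.02*t^4 - 4.83*t^3 - 1.63*t^2 + 2.76*t + 5.8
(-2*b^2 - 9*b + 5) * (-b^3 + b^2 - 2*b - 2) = 2*b^5 + 7*b^4 - 10*b^3 + 27*b^2 + 8*b - 10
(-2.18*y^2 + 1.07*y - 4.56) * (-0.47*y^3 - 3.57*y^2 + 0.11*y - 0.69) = 1.0246*y^5 + 7.2797*y^4 - 1.9165*y^3 + 17.9011*y^2 - 1.2399*y + 3.1464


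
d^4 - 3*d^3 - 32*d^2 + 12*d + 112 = (d - 7)*(d - 2)*(d + 2)*(d + 4)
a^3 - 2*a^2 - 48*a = a*(a - 8)*(a + 6)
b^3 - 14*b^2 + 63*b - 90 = (b - 6)*(b - 5)*(b - 3)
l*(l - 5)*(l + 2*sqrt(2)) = l^3 - 5*l^2 + 2*sqrt(2)*l^2 - 10*sqrt(2)*l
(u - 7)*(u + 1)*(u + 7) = u^3 + u^2 - 49*u - 49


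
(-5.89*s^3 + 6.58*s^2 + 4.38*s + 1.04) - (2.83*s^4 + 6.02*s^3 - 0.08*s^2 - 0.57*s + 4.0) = -2.83*s^4 - 11.91*s^3 + 6.66*s^2 + 4.95*s - 2.96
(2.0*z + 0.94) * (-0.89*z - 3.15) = -1.78*z^2 - 7.1366*z - 2.961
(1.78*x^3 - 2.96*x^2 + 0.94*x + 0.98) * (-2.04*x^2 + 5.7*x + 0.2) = -3.6312*x^5 + 16.1844*x^4 - 18.4336*x^3 + 2.7668*x^2 + 5.774*x + 0.196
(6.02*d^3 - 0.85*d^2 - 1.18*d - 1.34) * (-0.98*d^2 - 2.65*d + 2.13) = -5.8996*d^5 - 15.12*d^4 + 16.2315*d^3 + 2.6297*d^2 + 1.0376*d - 2.8542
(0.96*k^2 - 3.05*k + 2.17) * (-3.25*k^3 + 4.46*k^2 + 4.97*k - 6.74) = -3.12*k^5 + 14.1941*k^4 - 15.8843*k^3 - 11.9507*k^2 + 31.3419*k - 14.6258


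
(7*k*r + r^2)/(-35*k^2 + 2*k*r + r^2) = r/(-5*k + r)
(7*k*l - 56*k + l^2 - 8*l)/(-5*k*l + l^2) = (-7*k*l + 56*k - l^2 + 8*l)/(l*(5*k - l))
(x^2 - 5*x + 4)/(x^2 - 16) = (x - 1)/(x + 4)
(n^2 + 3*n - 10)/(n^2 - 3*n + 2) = (n + 5)/(n - 1)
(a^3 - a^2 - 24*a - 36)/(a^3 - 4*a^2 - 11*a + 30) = (a^2 - 4*a - 12)/(a^2 - 7*a + 10)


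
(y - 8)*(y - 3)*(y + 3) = y^3 - 8*y^2 - 9*y + 72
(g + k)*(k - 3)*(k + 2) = g*k^2 - g*k - 6*g + k^3 - k^2 - 6*k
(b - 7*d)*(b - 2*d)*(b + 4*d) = b^3 - 5*b^2*d - 22*b*d^2 + 56*d^3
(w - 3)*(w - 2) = w^2 - 5*w + 6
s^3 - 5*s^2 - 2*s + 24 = (s - 4)*(s - 3)*(s + 2)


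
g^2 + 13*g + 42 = (g + 6)*(g + 7)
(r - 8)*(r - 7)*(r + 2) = r^3 - 13*r^2 + 26*r + 112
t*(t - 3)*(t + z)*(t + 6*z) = t^4 + 7*t^3*z - 3*t^3 + 6*t^2*z^2 - 21*t^2*z - 18*t*z^2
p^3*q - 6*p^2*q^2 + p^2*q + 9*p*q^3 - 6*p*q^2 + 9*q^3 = (p - 3*q)^2*(p*q + q)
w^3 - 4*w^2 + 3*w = w*(w - 3)*(w - 1)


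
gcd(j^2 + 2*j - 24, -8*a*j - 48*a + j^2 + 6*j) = j + 6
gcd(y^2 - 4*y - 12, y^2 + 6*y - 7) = 1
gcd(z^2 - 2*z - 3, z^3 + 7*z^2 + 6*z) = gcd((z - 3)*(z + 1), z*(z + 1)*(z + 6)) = z + 1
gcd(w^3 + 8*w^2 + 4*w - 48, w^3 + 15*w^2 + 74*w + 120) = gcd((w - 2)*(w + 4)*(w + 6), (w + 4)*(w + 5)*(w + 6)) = w^2 + 10*w + 24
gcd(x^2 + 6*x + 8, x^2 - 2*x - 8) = x + 2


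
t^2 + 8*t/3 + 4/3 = (t + 2/3)*(t + 2)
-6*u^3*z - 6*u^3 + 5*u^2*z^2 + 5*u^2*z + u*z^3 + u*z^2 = (-u + z)*(6*u + z)*(u*z + u)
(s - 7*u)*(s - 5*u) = s^2 - 12*s*u + 35*u^2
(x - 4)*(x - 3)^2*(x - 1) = x^4 - 11*x^3 + 43*x^2 - 69*x + 36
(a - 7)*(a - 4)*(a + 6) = a^3 - 5*a^2 - 38*a + 168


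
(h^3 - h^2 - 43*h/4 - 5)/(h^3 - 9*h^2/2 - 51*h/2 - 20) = (h^2 - 7*h/2 - 2)/(h^2 - 7*h - 8)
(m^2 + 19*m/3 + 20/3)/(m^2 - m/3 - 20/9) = 3*(m + 5)/(3*m - 5)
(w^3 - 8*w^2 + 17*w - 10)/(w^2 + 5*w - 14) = (w^2 - 6*w + 5)/(w + 7)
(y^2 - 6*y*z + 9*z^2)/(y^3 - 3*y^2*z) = (y - 3*z)/y^2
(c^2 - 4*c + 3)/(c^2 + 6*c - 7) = (c - 3)/(c + 7)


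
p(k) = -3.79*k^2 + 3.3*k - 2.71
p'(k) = 3.3 - 7.58*k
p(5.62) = -103.87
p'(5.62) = -39.30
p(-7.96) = -269.12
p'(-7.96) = 63.64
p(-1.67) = -18.79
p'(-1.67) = 15.96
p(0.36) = -2.01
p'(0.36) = 0.57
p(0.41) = -1.99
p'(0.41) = 0.19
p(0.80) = -2.50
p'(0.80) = -2.76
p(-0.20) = -3.52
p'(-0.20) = 4.82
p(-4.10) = -79.95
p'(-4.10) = 34.38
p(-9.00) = -339.40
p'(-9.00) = 71.52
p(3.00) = -26.92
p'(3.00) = -19.44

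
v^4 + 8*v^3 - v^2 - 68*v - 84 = (v - 3)*(v + 2)^2*(v + 7)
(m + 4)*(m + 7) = m^2 + 11*m + 28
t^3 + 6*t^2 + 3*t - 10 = (t - 1)*(t + 2)*(t + 5)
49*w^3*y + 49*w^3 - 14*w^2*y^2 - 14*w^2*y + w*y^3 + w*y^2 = (-7*w + y)^2*(w*y + w)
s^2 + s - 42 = (s - 6)*(s + 7)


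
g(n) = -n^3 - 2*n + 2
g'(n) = -3*n^2 - 2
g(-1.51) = 8.46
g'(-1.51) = -8.84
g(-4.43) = 97.80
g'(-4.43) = -60.87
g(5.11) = -141.65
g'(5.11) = -80.34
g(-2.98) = 34.42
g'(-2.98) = -28.64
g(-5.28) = 159.76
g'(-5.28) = -85.64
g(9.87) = -979.24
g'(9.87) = -294.25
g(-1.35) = 7.16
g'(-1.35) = -7.47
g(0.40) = 1.14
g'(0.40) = -2.48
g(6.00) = -226.00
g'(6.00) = -110.00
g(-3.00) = 35.00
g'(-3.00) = -29.00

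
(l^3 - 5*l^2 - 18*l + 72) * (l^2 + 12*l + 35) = l^5 + 7*l^4 - 43*l^3 - 319*l^2 + 234*l + 2520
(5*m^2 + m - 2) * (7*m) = 35*m^3 + 7*m^2 - 14*m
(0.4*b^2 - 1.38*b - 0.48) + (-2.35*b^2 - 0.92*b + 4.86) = -1.95*b^2 - 2.3*b + 4.38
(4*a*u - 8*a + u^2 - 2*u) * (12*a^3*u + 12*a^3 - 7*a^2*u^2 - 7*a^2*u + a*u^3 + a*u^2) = 48*a^4*u^2 - 48*a^4*u - 96*a^4 - 16*a^3*u^3 + 16*a^3*u^2 + 32*a^3*u - 3*a^2*u^4 + 3*a^2*u^3 + 6*a^2*u^2 + a*u^5 - a*u^4 - 2*a*u^3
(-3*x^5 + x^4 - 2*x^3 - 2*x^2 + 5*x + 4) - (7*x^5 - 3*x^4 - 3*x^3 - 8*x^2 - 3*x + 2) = -10*x^5 + 4*x^4 + x^3 + 6*x^2 + 8*x + 2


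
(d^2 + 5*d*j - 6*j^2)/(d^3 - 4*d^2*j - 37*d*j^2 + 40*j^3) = (d + 6*j)/(d^2 - 3*d*j - 40*j^2)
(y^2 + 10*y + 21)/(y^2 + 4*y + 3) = (y + 7)/(y + 1)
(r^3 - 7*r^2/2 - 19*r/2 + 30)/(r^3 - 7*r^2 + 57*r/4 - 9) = 2*(2*r^2 + r - 15)/(4*r^2 - 12*r + 9)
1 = 1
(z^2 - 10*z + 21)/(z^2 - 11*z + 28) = (z - 3)/(z - 4)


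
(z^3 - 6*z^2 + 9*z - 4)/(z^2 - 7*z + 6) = (z^2 - 5*z + 4)/(z - 6)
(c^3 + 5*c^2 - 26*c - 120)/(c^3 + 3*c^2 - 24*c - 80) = (c + 6)/(c + 4)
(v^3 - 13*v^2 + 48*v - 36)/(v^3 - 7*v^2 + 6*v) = (v - 6)/v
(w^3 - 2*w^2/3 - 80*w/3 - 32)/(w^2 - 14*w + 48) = (3*w^2 + 16*w + 16)/(3*(w - 8))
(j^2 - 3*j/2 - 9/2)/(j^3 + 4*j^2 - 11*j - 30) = (j + 3/2)/(j^2 + 7*j + 10)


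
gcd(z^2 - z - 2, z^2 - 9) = 1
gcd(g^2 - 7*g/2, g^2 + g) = g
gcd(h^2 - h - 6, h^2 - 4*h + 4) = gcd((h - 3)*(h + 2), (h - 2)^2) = 1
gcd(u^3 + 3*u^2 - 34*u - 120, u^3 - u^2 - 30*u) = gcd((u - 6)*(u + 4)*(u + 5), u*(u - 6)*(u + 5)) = u^2 - u - 30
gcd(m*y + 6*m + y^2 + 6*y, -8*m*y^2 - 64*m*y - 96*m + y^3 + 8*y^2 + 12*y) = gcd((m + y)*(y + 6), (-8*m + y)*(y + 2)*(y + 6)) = y + 6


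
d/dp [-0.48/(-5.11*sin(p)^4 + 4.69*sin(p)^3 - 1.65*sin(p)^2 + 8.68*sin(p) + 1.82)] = (-9.8112*sin(p)^3 + 6.7536*sin(p)^2 - 1.584*sin(p) + 4.1664)*cos(p)/(-5.11*sin(p)^4 + 4.69*sin(p)^3 - 1.65*sin(p)^2 + 8.68*sin(p) + 1.82)^2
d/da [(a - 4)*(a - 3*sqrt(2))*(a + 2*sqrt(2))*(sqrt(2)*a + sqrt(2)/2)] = 4*sqrt(2)*a^3 - 21*sqrt(2)*a^2/2 - 6*a^2 - 28*sqrt(2)*a + 14*a + 4 + 42*sqrt(2)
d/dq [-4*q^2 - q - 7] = -8*q - 1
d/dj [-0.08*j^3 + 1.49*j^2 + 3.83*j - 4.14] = -0.24*j^2 + 2.98*j + 3.83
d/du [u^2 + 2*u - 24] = 2*u + 2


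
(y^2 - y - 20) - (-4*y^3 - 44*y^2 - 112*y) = 4*y^3 + 45*y^2 + 111*y - 20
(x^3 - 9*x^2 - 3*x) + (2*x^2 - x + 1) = x^3 - 7*x^2 - 4*x + 1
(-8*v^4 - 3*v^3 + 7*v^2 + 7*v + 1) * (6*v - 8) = -48*v^5 + 46*v^4 + 66*v^3 - 14*v^2 - 50*v - 8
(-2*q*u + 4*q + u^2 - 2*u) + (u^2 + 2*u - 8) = -2*q*u + 4*q + 2*u^2 - 8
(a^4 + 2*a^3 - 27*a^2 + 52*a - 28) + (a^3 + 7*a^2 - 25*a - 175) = a^4 + 3*a^3 - 20*a^2 + 27*a - 203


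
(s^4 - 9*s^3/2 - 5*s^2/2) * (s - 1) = s^5 - 11*s^4/2 + 2*s^3 + 5*s^2/2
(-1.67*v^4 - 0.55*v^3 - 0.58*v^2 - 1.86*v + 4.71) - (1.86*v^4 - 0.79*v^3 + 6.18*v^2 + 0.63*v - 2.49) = -3.53*v^4 + 0.24*v^3 - 6.76*v^2 - 2.49*v + 7.2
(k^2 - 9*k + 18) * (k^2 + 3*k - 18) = k^4 - 6*k^3 - 27*k^2 + 216*k - 324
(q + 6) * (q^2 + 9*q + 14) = q^3 + 15*q^2 + 68*q + 84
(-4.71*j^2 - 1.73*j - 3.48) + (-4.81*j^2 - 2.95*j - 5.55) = -9.52*j^2 - 4.68*j - 9.03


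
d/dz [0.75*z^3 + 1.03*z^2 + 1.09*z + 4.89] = 2.25*z^2 + 2.06*z + 1.09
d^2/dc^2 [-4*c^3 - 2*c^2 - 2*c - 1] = -24*c - 4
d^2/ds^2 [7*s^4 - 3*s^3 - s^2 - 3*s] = 84*s^2 - 18*s - 2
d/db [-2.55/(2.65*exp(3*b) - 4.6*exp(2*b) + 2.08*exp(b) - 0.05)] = (20.2725*exp(2*b) - 23.46*exp(b) + 5.304)*exp(b)/(2.65*exp(3*b) - 4.6*exp(2*b) + 2.08*exp(b) - 0.05)^2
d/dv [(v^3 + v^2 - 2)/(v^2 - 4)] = v*(v^3 - 12*v - 4)/(v^4 - 8*v^2 + 16)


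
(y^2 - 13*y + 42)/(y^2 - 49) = (y - 6)/(y + 7)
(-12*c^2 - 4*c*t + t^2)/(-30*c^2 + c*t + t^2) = (-12*c^2 - 4*c*t + t^2)/(-30*c^2 + c*t + t^2)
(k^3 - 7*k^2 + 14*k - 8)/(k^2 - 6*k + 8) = k - 1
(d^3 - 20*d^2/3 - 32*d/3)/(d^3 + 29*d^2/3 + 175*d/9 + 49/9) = 3*d*(3*d^2 - 20*d - 32)/(9*d^3 + 87*d^2 + 175*d + 49)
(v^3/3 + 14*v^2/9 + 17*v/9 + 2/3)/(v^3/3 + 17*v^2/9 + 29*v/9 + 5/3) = (3*v + 2)/(3*v + 5)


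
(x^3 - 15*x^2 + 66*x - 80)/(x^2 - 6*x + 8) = (x^2 - 13*x + 40)/(x - 4)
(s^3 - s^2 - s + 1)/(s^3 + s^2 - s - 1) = (s - 1)/(s + 1)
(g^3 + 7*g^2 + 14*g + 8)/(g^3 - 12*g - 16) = (g^2 + 5*g + 4)/(g^2 - 2*g - 8)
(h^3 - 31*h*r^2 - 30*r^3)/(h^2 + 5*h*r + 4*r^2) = (h^2 - h*r - 30*r^2)/(h + 4*r)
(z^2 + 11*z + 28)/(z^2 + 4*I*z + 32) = (z^2 + 11*z + 28)/(z^2 + 4*I*z + 32)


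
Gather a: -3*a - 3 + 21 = 18 - 3*a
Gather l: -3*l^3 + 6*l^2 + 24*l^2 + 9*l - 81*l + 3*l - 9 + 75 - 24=-3*l^3 + 30*l^2 - 69*l + 42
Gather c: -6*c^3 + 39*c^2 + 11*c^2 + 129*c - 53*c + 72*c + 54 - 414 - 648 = -6*c^3 + 50*c^2 + 148*c - 1008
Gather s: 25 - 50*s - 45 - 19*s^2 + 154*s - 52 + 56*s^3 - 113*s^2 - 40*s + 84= 56*s^3 - 132*s^2 + 64*s + 12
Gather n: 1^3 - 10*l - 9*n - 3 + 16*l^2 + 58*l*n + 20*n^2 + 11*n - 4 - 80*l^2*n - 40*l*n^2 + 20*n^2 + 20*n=16*l^2 - 10*l + n^2*(40 - 40*l) + n*(-80*l^2 + 58*l + 22) - 6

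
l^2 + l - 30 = (l - 5)*(l + 6)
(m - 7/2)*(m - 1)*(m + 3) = m^3 - 3*m^2/2 - 10*m + 21/2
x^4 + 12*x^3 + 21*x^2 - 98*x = x*(x - 2)*(x + 7)^2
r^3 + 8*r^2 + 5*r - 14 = (r - 1)*(r + 2)*(r + 7)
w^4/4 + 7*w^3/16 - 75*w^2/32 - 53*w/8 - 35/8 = (w/2 + 1)^2*(w - 7/2)*(w + 5/4)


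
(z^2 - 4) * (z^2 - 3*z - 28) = z^4 - 3*z^3 - 32*z^2 + 12*z + 112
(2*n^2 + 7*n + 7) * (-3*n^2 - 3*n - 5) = -6*n^4 - 27*n^3 - 52*n^2 - 56*n - 35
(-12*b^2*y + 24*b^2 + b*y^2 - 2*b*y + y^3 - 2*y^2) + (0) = -12*b^2*y + 24*b^2 + b*y^2 - 2*b*y + y^3 - 2*y^2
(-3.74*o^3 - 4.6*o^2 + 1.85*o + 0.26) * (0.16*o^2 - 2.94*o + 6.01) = -0.5984*o^5 + 10.2596*o^4 - 8.6574*o^3 - 33.0434*o^2 + 10.3541*o + 1.5626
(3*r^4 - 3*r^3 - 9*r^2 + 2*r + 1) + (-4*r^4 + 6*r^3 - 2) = -r^4 + 3*r^3 - 9*r^2 + 2*r - 1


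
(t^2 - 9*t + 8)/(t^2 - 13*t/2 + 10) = 2*(t^2 - 9*t + 8)/(2*t^2 - 13*t + 20)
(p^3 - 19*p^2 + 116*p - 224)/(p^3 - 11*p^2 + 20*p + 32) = (p - 7)/(p + 1)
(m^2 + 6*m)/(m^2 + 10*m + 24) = m/(m + 4)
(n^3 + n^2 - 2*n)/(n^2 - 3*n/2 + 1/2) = 2*n*(n + 2)/(2*n - 1)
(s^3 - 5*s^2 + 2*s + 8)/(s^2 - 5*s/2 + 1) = 2*(s^2 - 3*s - 4)/(2*s - 1)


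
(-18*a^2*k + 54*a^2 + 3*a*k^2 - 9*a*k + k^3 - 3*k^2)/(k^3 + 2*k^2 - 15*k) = (-18*a^2 + 3*a*k + k^2)/(k*(k + 5))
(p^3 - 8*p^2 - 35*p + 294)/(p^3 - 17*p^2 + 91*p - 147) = (p + 6)/(p - 3)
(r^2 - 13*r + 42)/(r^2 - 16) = (r^2 - 13*r + 42)/(r^2 - 16)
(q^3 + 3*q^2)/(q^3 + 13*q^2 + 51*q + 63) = q^2/(q^2 + 10*q + 21)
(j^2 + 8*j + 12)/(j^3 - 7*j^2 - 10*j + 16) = (j + 6)/(j^2 - 9*j + 8)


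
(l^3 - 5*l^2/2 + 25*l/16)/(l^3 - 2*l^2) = (16*l^2 - 40*l + 25)/(16*l*(l - 2))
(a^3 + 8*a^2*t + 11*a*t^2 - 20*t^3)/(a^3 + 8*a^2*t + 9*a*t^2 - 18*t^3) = (a^2 + 9*a*t + 20*t^2)/(a^2 + 9*a*t + 18*t^2)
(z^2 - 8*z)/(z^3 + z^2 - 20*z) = (z - 8)/(z^2 + z - 20)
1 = 1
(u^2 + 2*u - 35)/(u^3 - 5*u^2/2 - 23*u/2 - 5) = 2*(u + 7)/(2*u^2 + 5*u + 2)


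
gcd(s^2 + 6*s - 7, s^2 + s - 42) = s + 7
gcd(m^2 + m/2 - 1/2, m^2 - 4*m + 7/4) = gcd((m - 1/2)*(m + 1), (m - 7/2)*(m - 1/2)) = m - 1/2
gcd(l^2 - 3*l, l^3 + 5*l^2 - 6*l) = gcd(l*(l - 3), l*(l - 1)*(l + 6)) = l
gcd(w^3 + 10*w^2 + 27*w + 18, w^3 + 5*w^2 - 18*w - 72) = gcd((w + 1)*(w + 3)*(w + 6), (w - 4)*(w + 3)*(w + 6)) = w^2 + 9*w + 18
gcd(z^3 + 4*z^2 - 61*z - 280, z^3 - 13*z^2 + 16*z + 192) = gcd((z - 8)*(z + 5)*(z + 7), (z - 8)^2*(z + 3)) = z - 8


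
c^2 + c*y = c*(c + y)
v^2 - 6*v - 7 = (v - 7)*(v + 1)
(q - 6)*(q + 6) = q^2 - 36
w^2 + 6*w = w*(w + 6)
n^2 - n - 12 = (n - 4)*(n + 3)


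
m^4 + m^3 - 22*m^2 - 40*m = m*(m - 5)*(m + 2)*(m + 4)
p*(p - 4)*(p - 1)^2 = p^4 - 6*p^3 + 9*p^2 - 4*p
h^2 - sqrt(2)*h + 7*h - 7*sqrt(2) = (h + 7)*(h - sqrt(2))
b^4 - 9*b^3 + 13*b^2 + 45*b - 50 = (b - 5)^2*(b - 1)*(b + 2)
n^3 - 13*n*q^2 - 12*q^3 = (n - 4*q)*(n + q)*(n + 3*q)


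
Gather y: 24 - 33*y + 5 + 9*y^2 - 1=9*y^2 - 33*y + 28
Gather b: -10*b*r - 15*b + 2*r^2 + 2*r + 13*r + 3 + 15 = b*(-10*r - 15) + 2*r^2 + 15*r + 18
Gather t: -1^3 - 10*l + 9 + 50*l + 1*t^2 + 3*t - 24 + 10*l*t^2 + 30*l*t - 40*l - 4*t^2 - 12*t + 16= t^2*(10*l - 3) + t*(30*l - 9)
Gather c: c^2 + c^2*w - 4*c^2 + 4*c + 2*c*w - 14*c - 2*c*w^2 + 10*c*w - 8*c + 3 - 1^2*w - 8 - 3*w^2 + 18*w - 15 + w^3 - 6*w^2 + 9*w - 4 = c^2*(w - 3) + c*(-2*w^2 + 12*w - 18) + w^3 - 9*w^2 + 26*w - 24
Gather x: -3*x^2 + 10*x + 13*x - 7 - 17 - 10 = -3*x^2 + 23*x - 34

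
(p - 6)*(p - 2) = p^2 - 8*p + 12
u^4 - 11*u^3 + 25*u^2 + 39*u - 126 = (u - 7)*(u - 3)^2*(u + 2)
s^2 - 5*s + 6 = (s - 3)*(s - 2)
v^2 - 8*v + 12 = (v - 6)*(v - 2)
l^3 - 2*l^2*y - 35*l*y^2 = l*(l - 7*y)*(l + 5*y)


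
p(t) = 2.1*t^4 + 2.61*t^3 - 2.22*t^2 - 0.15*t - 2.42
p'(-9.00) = -5449.56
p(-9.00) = 11694.52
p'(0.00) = -0.15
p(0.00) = -2.42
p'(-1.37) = -0.97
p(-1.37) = -5.69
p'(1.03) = 12.76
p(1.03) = 0.29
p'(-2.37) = -57.47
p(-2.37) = 16.98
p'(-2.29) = -49.80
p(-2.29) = 12.69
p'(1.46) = 36.20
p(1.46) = 10.29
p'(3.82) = 565.39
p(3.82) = 557.27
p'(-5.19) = -940.50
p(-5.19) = 1097.35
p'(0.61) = 1.96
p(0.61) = -2.45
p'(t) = 8.4*t^3 + 7.83*t^2 - 4.44*t - 0.15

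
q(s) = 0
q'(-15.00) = 0.00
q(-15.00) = 0.00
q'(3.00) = 0.00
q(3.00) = 0.00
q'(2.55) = 0.00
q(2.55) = 0.00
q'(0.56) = 0.00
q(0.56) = 0.00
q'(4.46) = 0.00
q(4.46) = 0.00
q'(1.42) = 0.00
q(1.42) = 0.00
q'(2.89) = 0.00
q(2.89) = 0.00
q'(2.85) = 0.00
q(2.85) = 0.00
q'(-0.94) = 0.00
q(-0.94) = 0.00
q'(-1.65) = 0.00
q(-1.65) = 0.00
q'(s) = 0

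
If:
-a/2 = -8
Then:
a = 16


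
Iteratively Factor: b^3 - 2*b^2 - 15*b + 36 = (b - 3)*(b^2 + b - 12) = (b - 3)^2*(b + 4)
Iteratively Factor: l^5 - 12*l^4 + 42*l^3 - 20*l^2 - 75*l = (l - 3)*(l^4 - 9*l^3 + 15*l^2 + 25*l) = (l - 5)*(l - 3)*(l^3 - 4*l^2 - 5*l) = (l - 5)^2*(l - 3)*(l^2 + l) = (l - 5)^2*(l - 3)*(l + 1)*(l)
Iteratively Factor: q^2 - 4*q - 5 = (q + 1)*(q - 5)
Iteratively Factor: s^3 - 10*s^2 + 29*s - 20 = (s - 4)*(s^2 - 6*s + 5) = (s - 5)*(s - 4)*(s - 1)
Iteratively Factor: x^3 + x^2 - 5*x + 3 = (x - 1)*(x^2 + 2*x - 3) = (x - 1)*(x + 3)*(x - 1)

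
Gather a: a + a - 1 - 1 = 2*a - 2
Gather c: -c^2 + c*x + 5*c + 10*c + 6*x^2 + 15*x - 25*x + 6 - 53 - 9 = -c^2 + c*(x + 15) + 6*x^2 - 10*x - 56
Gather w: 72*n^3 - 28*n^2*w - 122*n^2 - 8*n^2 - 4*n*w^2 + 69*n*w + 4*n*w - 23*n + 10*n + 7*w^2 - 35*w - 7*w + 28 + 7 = 72*n^3 - 130*n^2 - 13*n + w^2*(7 - 4*n) + w*(-28*n^2 + 73*n - 42) + 35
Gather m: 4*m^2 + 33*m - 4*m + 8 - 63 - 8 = 4*m^2 + 29*m - 63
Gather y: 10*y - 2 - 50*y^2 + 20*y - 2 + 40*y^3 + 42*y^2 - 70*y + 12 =40*y^3 - 8*y^2 - 40*y + 8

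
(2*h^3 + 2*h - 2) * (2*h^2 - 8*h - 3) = 4*h^5 - 16*h^4 - 2*h^3 - 20*h^2 + 10*h + 6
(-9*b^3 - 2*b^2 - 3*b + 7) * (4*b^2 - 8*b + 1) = -36*b^5 + 64*b^4 - 5*b^3 + 50*b^2 - 59*b + 7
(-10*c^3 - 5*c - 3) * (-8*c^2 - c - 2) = 80*c^5 + 10*c^4 + 60*c^3 + 29*c^2 + 13*c + 6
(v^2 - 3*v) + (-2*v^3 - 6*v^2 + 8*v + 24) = -2*v^3 - 5*v^2 + 5*v + 24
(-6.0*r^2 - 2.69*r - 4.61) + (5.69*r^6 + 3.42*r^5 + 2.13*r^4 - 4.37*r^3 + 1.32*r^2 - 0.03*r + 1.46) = 5.69*r^6 + 3.42*r^5 + 2.13*r^4 - 4.37*r^3 - 4.68*r^2 - 2.72*r - 3.15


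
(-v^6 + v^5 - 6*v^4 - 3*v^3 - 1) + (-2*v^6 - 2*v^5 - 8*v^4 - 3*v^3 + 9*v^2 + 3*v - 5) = -3*v^6 - v^5 - 14*v^4 - 6*v^3 + 9*v^2 + 3*v - 6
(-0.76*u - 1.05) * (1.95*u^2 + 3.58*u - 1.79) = -1.482*u^3 - 4.7683*u^2 - 2.3986*u + 1.8795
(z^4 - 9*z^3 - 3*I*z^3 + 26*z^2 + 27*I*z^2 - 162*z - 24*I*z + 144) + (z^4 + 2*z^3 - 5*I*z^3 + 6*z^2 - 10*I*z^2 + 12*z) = 2*z^4 - 7*z^3 - 8*I*z^3 + 32*z^2 + 17*I*z^2 - 150*z - 24*I*z + 144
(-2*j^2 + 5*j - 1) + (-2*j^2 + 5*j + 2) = -4*j^2 + 10*j + 1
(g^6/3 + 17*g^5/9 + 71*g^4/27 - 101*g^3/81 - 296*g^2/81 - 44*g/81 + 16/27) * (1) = g^6/3 + 17*g^5/9 + 71*g^4/27 - 101*g^3/81 - 296*g^2/81 - 44*g/81 + 16/27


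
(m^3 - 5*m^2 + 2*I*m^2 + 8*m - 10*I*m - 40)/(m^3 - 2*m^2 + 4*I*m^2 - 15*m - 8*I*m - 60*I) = (m - 2*I)/(m + 3)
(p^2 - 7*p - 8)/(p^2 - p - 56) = (p + 1)/(p + 7)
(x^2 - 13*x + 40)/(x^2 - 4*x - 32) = (x - 5)/(x + 4)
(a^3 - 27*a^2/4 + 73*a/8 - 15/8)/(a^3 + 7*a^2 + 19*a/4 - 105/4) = (4*a^2 - 21*a + 5)/(2*(2*a^2 + 17*a + 35))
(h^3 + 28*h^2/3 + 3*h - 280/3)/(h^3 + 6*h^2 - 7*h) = (3*h^2 + 7*h - 40)/(3*h*(h - 1))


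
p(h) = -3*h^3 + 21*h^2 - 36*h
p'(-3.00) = -243.00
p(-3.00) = 378.00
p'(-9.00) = -1143.00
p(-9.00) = 4212.00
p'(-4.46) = -402.34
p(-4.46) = 844.43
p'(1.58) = 7.89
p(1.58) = -16.29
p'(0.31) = -23.84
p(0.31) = -9.23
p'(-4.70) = -432.21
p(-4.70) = 944.56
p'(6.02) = -109.32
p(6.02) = -110.17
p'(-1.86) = -145.26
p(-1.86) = 158.92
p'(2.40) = 12.96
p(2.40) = -6.91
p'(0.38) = -21.34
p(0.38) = -10.81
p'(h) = -9*h^2 + 42*h - 36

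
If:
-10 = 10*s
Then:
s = -1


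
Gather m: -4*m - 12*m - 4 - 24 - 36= -16*m - 64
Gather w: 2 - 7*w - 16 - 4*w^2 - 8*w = -4*w^2 - 15*w - 14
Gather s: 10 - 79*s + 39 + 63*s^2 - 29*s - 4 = 63*s^2 - 108*s + 45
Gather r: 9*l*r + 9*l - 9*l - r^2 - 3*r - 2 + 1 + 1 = -r^2 + r*(9*l - 3)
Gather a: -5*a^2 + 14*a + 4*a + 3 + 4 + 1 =-5*a^2 + 18*a + 8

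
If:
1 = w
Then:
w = 1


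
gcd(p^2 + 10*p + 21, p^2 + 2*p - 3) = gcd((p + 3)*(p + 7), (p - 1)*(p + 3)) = p + 3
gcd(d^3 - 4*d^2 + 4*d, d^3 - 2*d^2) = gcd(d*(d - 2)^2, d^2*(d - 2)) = d^2 - 2*d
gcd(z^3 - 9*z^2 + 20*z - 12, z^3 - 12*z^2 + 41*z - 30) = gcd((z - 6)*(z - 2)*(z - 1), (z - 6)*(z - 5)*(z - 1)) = z^2 - 7*z + 6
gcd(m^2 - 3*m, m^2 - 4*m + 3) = m - 3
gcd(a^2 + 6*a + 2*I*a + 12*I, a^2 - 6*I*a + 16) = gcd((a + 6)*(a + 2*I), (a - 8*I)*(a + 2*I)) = a + 2*I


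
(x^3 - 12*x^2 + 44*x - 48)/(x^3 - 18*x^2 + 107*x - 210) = (x^2 - 6*x + 8)/(x^2 - 12*x + 35)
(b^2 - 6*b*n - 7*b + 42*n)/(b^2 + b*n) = (b^2 - 6*b*n - 7*b + 42*n)/(b*(b + n))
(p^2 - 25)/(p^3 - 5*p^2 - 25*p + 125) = 1/(p - 5)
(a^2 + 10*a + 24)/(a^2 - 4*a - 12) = (a^2 + 10*a + 24)/(a^2 - 4*a - 12)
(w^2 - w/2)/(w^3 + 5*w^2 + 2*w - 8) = w*(2*w - 1)/(2*(w^3 + 5*w^2 + 2*w - 8))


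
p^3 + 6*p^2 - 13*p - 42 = (p - 3)*(p + 2)*(p + 7)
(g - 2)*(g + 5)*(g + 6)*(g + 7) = g^4 + 16*g^3 + 71*g^2 - 4*g - 420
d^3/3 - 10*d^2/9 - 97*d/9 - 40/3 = (d/3 + 1)*(d - 8)*(d + 5/3)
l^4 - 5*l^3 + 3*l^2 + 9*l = l*(l - 3)^2*(l + 1)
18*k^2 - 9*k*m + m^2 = (-6*k + m)*(-3*k + m)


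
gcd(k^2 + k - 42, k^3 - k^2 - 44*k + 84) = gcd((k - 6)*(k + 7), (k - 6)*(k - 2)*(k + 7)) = k^2 + k - 42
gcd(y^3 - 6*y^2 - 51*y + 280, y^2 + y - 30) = y - 5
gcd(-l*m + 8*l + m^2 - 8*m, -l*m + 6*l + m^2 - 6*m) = l - m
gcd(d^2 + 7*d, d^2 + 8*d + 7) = d + 7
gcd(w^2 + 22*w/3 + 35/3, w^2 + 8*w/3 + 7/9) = w + 7/3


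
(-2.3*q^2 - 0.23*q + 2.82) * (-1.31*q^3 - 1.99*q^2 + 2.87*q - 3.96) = 3.013*q^5 + 4.8783*q^4 - 9.8375*q^3 + 2.8361*q^2 + 9.0042*q - 11.1672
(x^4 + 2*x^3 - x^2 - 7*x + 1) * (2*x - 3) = 2*x^5 + x^4 - 8*x^3 - 11*x^2 + 23*x - 3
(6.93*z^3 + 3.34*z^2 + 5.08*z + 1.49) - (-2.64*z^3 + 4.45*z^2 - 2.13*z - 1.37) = 9.57*z^3 - 1.11*z^2 + 7.21*z + 2.86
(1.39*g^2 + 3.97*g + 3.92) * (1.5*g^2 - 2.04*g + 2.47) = 2.085*g^4 + 3.1194*g^3 + 1.2145*g^2 + 1.8091*g + 9.6824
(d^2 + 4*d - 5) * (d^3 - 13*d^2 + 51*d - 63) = d^5 - 9*d^4 - 6*d^3 + 206*d^2 - 507*d + 315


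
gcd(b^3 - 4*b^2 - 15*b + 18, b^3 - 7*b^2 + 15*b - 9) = b - 1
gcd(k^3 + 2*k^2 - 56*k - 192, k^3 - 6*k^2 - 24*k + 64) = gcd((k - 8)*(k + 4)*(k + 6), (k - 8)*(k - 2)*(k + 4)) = k^2 - 4*k - 32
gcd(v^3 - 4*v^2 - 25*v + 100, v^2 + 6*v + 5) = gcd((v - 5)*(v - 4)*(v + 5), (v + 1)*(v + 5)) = v + 5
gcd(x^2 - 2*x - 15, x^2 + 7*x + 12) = x + 3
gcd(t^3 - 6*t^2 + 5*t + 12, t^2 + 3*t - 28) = t - 4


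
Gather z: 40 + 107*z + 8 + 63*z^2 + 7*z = 63*z^2 + 114*z + 48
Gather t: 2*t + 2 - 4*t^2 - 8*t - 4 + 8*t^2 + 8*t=4*t^2 + 2*t - 2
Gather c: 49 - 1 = 48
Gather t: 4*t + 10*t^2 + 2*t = 10*t^2 + 6*t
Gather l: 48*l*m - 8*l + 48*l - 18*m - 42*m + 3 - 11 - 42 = l*(48*m + 40) - 60*m - 50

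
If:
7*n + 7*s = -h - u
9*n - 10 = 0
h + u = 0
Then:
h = -u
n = 10/9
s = -10/9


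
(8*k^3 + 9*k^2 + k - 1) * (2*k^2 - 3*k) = 16*k^5 - 6*k^4 - 25*k^3 - 5*k^2 + 3*k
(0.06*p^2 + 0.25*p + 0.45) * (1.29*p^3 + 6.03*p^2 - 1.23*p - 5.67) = 0.0774*p^5 + 0.6843*p^4 + 2.0142*p^3 + 2.0658*p^2 - 1.971*p - 2.5515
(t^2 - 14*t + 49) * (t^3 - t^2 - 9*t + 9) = t^5 - 15*t^4 + 54*t^3 + 86*t^2 - 567*t + 441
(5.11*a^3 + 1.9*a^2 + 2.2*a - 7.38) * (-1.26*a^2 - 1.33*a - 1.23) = -6.4386*a^5 - 9.1903*a^4 - 11.5843*a^3 + 4.0358*a^2 + 7.1094*a + 9.0774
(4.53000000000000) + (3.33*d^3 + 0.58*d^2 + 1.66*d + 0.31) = 3.33*d^3 + 0.58*d^2 + 1.66*d + 4.84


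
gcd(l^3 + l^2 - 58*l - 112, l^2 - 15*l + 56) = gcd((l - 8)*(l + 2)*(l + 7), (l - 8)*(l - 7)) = l - 8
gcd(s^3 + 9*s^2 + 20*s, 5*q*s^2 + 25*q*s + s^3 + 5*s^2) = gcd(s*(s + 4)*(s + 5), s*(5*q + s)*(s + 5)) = s^2 + 5*s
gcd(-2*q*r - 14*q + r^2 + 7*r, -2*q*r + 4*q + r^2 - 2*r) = 2*q - r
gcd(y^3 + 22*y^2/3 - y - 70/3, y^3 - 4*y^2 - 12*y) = y + 2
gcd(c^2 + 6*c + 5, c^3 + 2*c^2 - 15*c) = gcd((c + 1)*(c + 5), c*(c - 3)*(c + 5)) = c + 5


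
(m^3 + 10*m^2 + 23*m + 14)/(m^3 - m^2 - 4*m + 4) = (m^2 + 8*m + 7)/(m^2 - 3*m + 2)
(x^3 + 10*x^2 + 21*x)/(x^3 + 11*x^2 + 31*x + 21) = x/(x + 1)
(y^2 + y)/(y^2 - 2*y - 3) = y/(y - 3)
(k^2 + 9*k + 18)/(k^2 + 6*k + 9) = (k + 6)/(k + 3)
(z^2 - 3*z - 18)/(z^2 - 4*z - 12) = (z + 3)/(z + 2)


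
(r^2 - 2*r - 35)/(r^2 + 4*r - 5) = (r - 7)/(r - 1)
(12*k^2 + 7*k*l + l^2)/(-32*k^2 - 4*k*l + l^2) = (-3*k - l)/(8*k - l)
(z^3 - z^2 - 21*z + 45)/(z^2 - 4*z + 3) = (z^2 + 2*z - 15)/(z - 1)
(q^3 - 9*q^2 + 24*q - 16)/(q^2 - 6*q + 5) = (q^2 - 8*q + 16)/(q - 5)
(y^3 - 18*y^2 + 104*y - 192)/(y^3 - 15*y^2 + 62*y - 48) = (y - 4)/(y - 1)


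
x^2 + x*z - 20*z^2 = (x - 4*z)*(x + 5*z)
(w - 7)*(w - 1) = w^2 - 8*w + 7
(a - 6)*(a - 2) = a^2 - 8*a + 12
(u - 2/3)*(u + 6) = u^2 + 16*u/3 - 4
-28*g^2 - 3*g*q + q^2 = (-7*g + q)*(4*g + q)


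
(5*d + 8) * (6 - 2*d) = -10*d^2 + 14*d + 48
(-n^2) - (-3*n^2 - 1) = 2*n^2 + 1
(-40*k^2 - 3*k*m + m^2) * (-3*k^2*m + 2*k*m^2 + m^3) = 120*k^4*m - 71*k^3*m^2 - 49*k^2*m^3 - k*m^4 + m^5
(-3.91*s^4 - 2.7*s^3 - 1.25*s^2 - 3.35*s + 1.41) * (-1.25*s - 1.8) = 4.8875*s^5 + 10.413*s^4 + 6.4225*s^3 + 6.4375*s^2 + 4.2675*s - 2.538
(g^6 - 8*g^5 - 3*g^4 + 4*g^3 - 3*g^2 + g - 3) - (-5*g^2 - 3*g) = g^6 - 8*g^5 - 3*g^4 + 4*g^3 + 2*g^2 + 4*g - 3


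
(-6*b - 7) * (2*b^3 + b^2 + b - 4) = -12*b^4 - 20*b^3 - 13*b^2 + 17*b + 28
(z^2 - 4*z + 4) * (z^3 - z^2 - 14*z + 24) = z^5 - 5*z^4 - 6*z^3 + 76*z^2 - 152*z + 96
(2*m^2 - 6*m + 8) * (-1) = -2*m^2 + 6*m - 8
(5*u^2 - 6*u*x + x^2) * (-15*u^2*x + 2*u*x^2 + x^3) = -75*u^4*x + 100*u^3*x^2 - 22*u^2*x^3 - 4*u*x^4 + x^5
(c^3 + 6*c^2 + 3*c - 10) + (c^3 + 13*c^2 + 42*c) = 2*c^3 + 19*c^2 + 45*c - 10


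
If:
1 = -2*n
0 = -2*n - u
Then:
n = -1/2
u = 1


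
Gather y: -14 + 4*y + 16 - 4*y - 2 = 0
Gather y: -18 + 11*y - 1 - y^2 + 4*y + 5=-y^2 + 15*y - 14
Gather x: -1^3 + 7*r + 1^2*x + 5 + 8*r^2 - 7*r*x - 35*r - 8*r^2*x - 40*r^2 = -32*r^2 - 28*r + x*(-8*r^2 - 7*r + 1) + 4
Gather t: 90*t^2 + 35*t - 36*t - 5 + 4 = 90*t^2 - t - 1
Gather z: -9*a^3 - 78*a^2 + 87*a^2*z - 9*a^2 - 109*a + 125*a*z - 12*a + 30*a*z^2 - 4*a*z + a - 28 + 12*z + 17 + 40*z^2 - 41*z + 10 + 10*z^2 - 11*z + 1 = -9*a^3 - 87*a^2 - 120*a + z^2*(30*a + 50) + z*(87*a^2 + 121*a - 40)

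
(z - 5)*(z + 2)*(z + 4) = z^3 + z^2 - 22*z - 40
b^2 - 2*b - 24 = (b - 6)*(b + 4)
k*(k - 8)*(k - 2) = k^3 - 10*k^2 + 16*k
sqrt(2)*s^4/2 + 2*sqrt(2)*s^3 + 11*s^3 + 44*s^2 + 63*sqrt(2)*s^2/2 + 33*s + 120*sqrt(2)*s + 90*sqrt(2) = (s + 3)*(s + 5*sqrt(2))*(s + 6*sqrt(2))*(sqrt(2)*s/2 + sqrt(2)/2)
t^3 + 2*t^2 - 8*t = t*(t - 2)*(t + 4)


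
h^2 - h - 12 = (h - 4)*(h + 3)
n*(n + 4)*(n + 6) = n^3 + 10*n^2 + 24*n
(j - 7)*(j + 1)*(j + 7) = j^3 + j^2 - 49*j - 49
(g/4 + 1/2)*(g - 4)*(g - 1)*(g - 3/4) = g^4/4 - 15*g^3/16 - 15*g^2/16 + 25*g/8 - 3/2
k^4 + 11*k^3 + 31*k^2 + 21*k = k*(k + 1)*(k + 3)*(k + 7)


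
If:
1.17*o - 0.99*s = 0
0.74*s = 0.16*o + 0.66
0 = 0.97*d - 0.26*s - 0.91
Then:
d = 1.23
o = 0.92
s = 1.09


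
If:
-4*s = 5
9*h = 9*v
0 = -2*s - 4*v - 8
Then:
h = -11/8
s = -5/4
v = -11/8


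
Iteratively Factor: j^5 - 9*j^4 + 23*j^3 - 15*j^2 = (j - 1)*(j^4 - 8*j^3 + 15*j^2) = j*(j - 1)*(j^3 - 8*j^2 + 15*j) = j*(j - 3)*(j - 1)*(j^2 - 5*j) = j^2*(j - 3)*(j - 1)*(j - 5)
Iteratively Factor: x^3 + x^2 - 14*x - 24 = (x + 3)*(x^2 - 2*x - 8) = (x + 2)*(x + 3)*(x - 4)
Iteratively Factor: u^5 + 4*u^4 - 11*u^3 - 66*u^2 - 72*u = (u + 3)*(u^4 + u^3 - 14*u^2 - 24*u) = (u + 3)^2*(u^3 - 2*u^2 - 8*u) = u*(u + 3)^2*(u^2 - 2*u - 8) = u*(u - 4)*(u + 3)^2*(u + 2)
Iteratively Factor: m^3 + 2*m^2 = (m)*(m^2 + 2*m) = m*(m + 2)*(m)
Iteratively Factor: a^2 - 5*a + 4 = (a - 4)*(a - 1)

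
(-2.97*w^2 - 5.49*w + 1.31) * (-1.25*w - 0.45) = 3.7125*w^3 + 8.199*w^2 + 0.833*w - 0.5895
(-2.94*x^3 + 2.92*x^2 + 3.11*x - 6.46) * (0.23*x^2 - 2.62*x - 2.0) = -0.6762*x^5 + 8.3744*x^4 - 1.0551*x^3 - 15.474*x^2 + 10.7052*x + 12.92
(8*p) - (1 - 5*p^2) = 5*p^2 + 8*p - 1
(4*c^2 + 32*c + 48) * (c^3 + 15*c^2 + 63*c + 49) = 4*c^5 + 92*c^4 + 780*c^3 + 2932*c^2 + 4592*c + 2352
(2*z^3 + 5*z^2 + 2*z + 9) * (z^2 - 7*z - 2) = 2*z^5 - 9*z^4 - 37*z^3 - 15*z^2 - 67*z - 18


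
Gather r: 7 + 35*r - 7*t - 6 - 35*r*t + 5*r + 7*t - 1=r*(40 - 35*t)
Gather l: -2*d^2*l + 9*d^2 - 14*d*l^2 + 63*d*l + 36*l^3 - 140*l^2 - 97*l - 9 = 9*d^2 + 36*l^3 + l^2*(-14*d - 140) + l*(-2*d^2 + 63*d - 97) - 9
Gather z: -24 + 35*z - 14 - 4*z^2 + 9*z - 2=-4*z^2 + 44*z - 40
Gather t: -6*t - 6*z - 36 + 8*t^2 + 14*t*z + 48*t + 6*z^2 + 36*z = 8*t^2 + t*(14*z + 42) + 6*z^2 + 30*z - 36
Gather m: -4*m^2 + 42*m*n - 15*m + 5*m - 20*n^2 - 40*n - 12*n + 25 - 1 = -4*m^2 + m*(42*n - 10) - 20*n^2 - 52*n + 24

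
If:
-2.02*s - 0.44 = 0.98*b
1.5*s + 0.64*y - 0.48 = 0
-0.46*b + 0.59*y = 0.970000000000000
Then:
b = 1.07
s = -0.74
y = 2.48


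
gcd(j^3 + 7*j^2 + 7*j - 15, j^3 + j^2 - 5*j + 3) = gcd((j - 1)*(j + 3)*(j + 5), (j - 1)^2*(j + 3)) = j^2 + 2*j - 3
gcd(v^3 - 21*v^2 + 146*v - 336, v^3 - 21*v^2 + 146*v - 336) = v^3 - 21*v^2 + 146*v - 336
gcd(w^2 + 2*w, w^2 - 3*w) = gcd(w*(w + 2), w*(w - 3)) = w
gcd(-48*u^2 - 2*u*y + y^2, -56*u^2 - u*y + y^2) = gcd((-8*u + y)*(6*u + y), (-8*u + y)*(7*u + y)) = -8*u + y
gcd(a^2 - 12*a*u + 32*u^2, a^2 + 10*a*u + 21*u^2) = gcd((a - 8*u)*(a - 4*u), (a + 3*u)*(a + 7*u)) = 1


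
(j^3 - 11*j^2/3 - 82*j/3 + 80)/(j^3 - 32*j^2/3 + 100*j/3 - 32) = (j + 5)/(j - 2)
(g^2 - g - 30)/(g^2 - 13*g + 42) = (g + 5)/(g - 7)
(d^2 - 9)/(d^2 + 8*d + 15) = (d - 3)/(d + 5)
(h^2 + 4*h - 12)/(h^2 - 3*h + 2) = (h + 6)/(h - 1)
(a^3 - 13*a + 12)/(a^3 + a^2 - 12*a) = (a - 1)/a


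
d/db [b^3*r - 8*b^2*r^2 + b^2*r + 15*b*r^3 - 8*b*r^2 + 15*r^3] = r*(3*b^2 - 16*b*r + 2*b + 15*r^2 - 8*r)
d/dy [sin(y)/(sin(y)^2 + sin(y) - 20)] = (cos(y)^2 - 21)*cos(y)/(sin(y)^2 + sin(y) - 20)^2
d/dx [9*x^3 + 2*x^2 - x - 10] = 27*x^2 + 4*x - 1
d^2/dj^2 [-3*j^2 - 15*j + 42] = -6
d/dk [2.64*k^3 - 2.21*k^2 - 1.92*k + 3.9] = 7.92*k^2 - 4.42*k - 1.92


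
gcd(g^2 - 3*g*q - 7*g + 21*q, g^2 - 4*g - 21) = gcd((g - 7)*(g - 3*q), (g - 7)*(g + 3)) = g - 7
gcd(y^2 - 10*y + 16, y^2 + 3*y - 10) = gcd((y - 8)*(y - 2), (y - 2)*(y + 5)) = y - 2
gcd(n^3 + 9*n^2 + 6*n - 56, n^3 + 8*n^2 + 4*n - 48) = n^2 + 2*n - 8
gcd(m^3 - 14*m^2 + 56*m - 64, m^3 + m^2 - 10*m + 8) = m - 2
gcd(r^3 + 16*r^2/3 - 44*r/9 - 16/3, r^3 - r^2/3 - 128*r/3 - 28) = r^2 + 20*r/3 + 4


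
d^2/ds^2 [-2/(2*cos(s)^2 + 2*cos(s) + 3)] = 4*(8*sin(s)^4 + 6*sin(s)^2 - 21*cos(s)/2 + 3*cos(3*s)/2 - 12)/(-2*sin(s)^2 + 2*cos(s) + 5)^3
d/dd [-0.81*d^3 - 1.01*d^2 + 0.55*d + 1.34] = -2.43*d^2 - 2.02*d + 0.55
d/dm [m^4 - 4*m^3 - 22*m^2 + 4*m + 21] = 4*m^3 - 12*m^2 - 44*m + 4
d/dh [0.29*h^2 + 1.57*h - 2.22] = 0.58*h + 1.57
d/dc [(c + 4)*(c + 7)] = 2*c + 11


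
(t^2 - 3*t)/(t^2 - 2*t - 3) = t/(t + 1)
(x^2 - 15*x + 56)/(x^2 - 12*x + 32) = (x - 7)/(x - 4)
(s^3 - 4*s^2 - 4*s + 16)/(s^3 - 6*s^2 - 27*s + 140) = (s^2 - 4)/(s^2 - 2*s - 35)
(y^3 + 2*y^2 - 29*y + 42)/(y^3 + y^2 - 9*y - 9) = (y^2 + 5*y - 14)/(y^2 + 4*y + 3)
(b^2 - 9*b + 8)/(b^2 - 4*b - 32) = (b - 1)/(b + 4)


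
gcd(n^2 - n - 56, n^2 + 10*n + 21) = n + 7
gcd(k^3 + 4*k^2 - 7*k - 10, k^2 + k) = k + 1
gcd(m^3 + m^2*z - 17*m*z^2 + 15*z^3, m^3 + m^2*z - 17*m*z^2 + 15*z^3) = m^3 + m^2*z - 17*m*z^2 + 15*z^3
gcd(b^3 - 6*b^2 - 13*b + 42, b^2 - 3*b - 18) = b + 3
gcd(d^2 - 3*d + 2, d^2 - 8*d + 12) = d - 2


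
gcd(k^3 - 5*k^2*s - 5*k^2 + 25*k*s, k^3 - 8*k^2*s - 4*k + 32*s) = 1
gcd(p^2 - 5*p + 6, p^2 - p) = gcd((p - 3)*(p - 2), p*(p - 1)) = 1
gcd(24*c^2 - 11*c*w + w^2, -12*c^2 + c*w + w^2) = -3*c + w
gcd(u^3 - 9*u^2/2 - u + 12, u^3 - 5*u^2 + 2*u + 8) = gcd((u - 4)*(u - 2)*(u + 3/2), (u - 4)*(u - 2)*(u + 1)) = u^2 - 6*u + 8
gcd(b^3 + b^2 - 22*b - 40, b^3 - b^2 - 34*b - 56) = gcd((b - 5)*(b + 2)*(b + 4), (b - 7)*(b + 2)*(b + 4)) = b^2 + 6*b + 8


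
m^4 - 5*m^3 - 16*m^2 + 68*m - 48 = (m - 6)*(m - 2)*(m - 1)*(m + 4)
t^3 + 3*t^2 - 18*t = t*(t - 3)*(t + 6)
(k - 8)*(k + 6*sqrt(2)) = k^2 - 8*k + 6*sqrt(2)*k - 48*sqrt(2)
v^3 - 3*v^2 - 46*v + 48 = (v - 8)*(v - 1)*(v + 6)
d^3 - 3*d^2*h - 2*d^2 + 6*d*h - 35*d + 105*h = (d - 7)*(d + 5)*(d - 3*h)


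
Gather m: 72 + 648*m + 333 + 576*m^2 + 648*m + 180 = 576*m^2 + 1296*m + 585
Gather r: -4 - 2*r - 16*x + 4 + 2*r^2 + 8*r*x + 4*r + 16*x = 2*r^2 + r*(8*x + 2)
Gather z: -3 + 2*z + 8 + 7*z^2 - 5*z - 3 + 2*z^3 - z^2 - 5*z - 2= 2*z^3 + 6*z^2 - 8*z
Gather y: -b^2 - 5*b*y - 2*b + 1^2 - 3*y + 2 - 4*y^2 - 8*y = -b^2 - 2*b - 4*y^2 + y*(-5*b - 11) + 3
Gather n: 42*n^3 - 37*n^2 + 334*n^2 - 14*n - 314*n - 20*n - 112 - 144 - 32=42*n^3 + 297*n^2 - 348*n - 288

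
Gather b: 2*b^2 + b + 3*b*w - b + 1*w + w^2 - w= 2*b^2 + 3*b*w + w^2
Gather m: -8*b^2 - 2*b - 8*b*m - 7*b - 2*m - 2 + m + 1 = -8*b^2 - 9*b + m*(-8*b - 1) - 1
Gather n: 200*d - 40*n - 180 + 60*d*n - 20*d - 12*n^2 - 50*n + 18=180*d - 12*n^2 + n*(60*d - 90) - 162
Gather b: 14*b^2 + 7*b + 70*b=14*b^2 + 77*b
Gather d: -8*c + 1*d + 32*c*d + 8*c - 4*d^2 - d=32*c*d - 4*d^2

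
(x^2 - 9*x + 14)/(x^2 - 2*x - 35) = (x - 2)/(x + 5)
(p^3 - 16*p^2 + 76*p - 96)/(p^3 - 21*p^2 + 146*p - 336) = (p - 2)/(p - 7)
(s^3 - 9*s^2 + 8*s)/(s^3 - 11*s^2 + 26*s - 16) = s/(s - 2)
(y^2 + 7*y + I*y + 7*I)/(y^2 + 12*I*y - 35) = (y^2 + y*(7 + I) + 7*I)/(y^2 + 12*I*y - 35)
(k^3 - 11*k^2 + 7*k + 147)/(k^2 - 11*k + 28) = (k^2 - 4*k - 21)/(k - 4)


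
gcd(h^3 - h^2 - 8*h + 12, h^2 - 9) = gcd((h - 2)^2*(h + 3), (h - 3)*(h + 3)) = h + 3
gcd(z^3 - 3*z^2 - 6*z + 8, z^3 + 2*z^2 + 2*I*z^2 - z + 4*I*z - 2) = z + 2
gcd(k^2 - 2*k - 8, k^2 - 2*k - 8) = k^2 - 2*k - 8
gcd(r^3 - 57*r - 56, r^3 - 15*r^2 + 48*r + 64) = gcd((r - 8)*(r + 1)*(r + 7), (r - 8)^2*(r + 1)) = r^2 - 7*r - 8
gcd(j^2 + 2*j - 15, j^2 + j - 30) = 1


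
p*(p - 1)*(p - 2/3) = p^3 - 5*p^2/3 + 2*p/3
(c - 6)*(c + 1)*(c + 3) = c^3 - 2*c^2 - 21*c - 18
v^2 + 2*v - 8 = (v - 2)*(v + 4)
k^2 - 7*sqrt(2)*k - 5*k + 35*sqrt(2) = (k - 5)*(k - 7*sqrt(2))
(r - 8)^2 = r^2 - 16*r + 64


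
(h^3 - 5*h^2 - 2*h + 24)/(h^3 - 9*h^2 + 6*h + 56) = (h - 3)/(h - 7)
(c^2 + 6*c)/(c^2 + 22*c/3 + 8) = 3*c/(3*c + 4)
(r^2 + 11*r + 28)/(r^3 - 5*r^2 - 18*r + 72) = (r + 7)/(r^2 - 9*r + 18)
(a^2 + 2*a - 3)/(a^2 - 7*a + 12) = (a^2 + 2*a - 3)/(a^2 - 7*a + 12)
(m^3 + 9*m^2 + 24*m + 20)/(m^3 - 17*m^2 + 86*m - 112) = (m^3 + 9*m^2 + 24*m + 20)/(m^3 - 17*m^2 + 86*m - 112)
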